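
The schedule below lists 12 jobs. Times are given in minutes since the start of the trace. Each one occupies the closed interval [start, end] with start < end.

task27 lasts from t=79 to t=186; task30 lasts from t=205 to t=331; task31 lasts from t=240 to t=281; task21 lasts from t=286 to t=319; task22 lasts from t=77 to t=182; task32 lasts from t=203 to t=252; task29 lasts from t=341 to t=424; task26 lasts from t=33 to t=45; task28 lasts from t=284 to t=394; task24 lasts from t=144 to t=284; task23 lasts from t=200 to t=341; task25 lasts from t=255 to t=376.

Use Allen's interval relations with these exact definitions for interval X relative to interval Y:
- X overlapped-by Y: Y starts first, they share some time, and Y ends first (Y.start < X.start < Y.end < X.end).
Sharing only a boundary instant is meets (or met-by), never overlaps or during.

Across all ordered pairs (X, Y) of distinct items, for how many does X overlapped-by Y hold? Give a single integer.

Checking all 132 ordered pairs for relation 'overlapped-by'; matching pairs in alphabetical order:
(task23, task24): task23 overlapped-by task24 ✓
(task24, task22): task24 overlapped-by task22 ✓
(task24, task27): task24 overlapped-by task27 ✓
(task25, task23): task25 overlapped-by task23 ✓
(task25, task24): task25 overlapped-by task24 ✓
(task25, task30): task25 overlapped-by task30 ✓
(task25, task31): task25 overlapped-by task31 ✓
(task27, task22): task27 overlapped-by task22 ✓
(task28, task23): task28 overlapped-by task23 ✓
(task28, task25): task28 overlapped-by task25 ✓
(task28, task30): task28 overlapped-by task30 ✓
(task29, task25): task29 overlapped-by task25 ✓
(task29, task28): task29 overlapped-by task28 ✓
(task30, task24): task30 overlapped-by task24 ✓
(task30, task32): task30 overlapped-by task32 ✓
(task31, task32): task31 overlapped-by task32 ✓
Count: 16.

16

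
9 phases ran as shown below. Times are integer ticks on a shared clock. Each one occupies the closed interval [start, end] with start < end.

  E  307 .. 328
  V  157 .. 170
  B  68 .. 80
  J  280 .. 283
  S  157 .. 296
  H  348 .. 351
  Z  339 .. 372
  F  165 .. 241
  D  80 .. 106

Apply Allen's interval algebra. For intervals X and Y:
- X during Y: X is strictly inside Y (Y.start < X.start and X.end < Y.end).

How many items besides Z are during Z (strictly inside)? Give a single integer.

1

Target Z = [339, 372].
B [68, 80] → before → no.
D [80, 106] → before → no.
E [307, 328] → before → no.
F [165, 241] → before → no.
H [348, 351] → during → counts.
J [280, 283] → before → no.
S [157, 296] → before → no.
V [157, 170] → before → no.
Total: 1.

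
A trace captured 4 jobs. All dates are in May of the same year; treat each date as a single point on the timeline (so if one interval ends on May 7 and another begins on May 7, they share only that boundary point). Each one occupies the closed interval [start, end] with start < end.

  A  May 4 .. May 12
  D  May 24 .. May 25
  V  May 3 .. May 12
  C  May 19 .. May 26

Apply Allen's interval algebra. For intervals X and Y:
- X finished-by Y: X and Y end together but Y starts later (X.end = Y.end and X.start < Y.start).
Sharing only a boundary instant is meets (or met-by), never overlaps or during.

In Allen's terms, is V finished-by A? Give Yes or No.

Yes

V = [May 3, May 12], A = [May 4, May 12].
Actual relation of V to A: finished-by.
Asked whether 'finished-by' holds → Yes.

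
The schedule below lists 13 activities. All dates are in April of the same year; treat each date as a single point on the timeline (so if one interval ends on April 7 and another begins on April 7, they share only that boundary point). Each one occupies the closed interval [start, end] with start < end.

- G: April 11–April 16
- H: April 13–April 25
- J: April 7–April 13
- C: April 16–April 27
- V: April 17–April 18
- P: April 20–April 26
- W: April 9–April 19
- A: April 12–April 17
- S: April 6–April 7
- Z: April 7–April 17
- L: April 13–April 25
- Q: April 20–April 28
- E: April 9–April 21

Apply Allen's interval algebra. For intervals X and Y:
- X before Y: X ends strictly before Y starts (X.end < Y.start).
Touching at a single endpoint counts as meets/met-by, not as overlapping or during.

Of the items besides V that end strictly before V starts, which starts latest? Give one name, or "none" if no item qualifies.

G

Target V = [April 17, April 18].
A [April 12, April 17] → meets → excluded.
C [April 16, April 27] → contains → excluded.
E [April 9, April 21] → contains → excluded.
G [April 11, April 16] → before → candidate.
H [April 13, April 25] → contains → excluded.
J [April 7, April 13] → before → candidate.
L [April 13, April 25] → contains → excluded.
P [April 20, April 26] → after → excluded.
Q [April 20, April 28] → after → excluded.
S [April 6, April 7] → before → candidate.
W [April 9, April 19] → contains → excluded.
Z [April 7, April 17] → meets → excluded.
Among candidates, latest start is April 11 → G.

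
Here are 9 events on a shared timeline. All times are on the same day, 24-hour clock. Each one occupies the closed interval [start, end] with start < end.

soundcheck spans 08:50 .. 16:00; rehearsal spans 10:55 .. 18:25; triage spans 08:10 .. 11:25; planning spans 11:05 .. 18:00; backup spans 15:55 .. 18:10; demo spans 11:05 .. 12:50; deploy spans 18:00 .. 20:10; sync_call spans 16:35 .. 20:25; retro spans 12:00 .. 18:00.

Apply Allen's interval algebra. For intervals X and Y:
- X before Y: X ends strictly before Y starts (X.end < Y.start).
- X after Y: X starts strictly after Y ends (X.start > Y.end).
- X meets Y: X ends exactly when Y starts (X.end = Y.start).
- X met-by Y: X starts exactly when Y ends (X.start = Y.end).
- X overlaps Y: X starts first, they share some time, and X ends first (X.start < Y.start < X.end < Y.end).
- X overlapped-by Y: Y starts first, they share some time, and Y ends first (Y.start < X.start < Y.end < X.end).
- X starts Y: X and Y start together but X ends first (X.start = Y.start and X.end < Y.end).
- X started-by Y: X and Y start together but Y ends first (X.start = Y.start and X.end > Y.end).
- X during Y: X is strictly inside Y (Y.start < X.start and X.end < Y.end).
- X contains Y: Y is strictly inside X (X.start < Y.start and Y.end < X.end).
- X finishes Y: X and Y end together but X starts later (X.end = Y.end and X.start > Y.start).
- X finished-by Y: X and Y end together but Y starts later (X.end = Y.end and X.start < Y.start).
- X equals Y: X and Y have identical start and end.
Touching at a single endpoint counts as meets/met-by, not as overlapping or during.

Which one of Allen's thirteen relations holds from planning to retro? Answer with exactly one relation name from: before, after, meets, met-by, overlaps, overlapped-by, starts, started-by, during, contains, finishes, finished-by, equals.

finished-by

planning = [11:05, 18:00]; retro = [12:00, 18:00].
Compare endpoints: planning.start < retro.start, planning.start < retro.end, planning.end > retro.start, planning.end = retro.end.
That pattern is 'finished-by'.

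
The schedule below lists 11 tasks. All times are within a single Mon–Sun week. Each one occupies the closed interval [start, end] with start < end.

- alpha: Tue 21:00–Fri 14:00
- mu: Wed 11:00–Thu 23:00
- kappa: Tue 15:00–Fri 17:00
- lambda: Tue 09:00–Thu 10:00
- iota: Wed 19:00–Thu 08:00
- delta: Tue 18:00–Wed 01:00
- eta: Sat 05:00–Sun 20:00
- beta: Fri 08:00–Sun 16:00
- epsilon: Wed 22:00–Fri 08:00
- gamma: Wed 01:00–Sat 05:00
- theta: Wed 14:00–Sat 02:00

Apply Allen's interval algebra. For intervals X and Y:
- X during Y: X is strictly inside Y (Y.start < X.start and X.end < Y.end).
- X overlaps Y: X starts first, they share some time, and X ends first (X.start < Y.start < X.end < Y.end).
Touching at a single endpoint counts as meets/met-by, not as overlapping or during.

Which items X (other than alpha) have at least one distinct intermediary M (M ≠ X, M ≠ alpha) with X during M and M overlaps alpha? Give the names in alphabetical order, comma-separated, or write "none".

delta, iota

Target alpha = [Tue 21:00, Fri 14:00].
Intermediaries M with M overlaps alpha: delta, lambda.
Via delta — items with X during delta: none.
Via lambda — items with X during lambda: delta, iota.
Union: delta, iota.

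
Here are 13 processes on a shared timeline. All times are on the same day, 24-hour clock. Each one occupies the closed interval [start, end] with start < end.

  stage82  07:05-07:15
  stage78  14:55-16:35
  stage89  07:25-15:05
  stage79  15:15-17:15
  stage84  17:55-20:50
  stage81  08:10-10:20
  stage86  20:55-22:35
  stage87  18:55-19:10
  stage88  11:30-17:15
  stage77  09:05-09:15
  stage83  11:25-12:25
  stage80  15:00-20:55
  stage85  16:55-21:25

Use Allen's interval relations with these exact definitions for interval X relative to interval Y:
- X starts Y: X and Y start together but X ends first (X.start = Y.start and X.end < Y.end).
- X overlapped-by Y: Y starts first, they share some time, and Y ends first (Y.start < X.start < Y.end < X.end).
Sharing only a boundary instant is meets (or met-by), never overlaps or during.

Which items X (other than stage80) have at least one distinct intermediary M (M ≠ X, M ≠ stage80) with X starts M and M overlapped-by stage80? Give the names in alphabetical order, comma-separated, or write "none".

Target stage80 = [15:00, 20:55].
Intermediaries M with M overlapped-by stage80: stage85.
Via stage85 — items with X starts stage85: none.
Union: none.

none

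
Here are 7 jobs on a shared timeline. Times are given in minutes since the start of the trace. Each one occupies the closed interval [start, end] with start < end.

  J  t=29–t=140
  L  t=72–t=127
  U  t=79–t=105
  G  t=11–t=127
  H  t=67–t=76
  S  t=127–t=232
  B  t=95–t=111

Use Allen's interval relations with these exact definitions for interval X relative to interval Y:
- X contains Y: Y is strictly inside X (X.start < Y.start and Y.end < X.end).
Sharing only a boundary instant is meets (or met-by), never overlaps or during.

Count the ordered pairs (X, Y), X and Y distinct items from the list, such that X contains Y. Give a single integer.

Checking all 42 ordered pairs for relation 'contains'; matching pairs in alphabetical order:
(G, B): G contains B ✓
(G, H): G contains H ✓
(G, U): G contains U ✓
(J, B): J contains B ✓
(J, H): J contains H ✓
(J, L): J contains L ✓
(J, U): J contains U ✓
(L, B): L contains B ✓
(L, U): L contains U ✓
Count: 9.

9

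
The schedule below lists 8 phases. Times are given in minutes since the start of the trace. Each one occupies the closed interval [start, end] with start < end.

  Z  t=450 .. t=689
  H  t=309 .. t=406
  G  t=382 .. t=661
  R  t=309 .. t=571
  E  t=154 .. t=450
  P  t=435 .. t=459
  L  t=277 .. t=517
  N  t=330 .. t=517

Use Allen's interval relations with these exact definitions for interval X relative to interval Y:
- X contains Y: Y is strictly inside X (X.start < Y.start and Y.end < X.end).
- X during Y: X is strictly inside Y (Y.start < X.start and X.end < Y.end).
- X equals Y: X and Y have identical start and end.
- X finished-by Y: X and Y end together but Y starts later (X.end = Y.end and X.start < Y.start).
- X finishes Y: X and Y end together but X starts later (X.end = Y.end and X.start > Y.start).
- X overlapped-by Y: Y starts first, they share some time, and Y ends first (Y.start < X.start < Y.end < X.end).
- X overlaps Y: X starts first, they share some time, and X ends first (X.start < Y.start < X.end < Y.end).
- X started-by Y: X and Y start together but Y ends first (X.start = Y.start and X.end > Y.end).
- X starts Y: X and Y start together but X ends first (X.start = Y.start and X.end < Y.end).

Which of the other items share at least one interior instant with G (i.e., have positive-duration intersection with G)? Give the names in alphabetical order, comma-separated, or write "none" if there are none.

E, H, L, N, P, R, Z

Target G = [t=382, t=661].
E [t=154, t=450] → overlaps → yes.
H [t=309, t=406] → overlaps → yes.
L [t=277, t=517] → overlaps → yes.
N [t=330, t=517] → overlaps → yes.
P [t=435, t=459] → during → yes.
R [t=309, t=571] → overlaps → yes.
Z [t=450, t=689] → overlapped-by → yes.
Result: E, H, L, N, P, R, Z.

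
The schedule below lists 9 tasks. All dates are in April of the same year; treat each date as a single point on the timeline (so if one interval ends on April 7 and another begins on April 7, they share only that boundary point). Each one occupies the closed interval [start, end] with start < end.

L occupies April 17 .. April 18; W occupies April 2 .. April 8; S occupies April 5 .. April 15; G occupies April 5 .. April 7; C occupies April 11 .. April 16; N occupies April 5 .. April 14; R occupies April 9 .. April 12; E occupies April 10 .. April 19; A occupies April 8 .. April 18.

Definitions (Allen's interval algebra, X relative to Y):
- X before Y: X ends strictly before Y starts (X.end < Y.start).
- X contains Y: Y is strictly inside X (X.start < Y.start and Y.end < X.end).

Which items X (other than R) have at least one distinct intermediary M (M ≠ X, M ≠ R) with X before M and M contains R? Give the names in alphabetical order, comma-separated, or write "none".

Target R = [April 9, April 12].
Intermediaries M with M contains R: A, N, S.
Via A — items with X before A: G.
Via N — items with X before N: none.
Via S — items with X before S: none.
Union: G.

G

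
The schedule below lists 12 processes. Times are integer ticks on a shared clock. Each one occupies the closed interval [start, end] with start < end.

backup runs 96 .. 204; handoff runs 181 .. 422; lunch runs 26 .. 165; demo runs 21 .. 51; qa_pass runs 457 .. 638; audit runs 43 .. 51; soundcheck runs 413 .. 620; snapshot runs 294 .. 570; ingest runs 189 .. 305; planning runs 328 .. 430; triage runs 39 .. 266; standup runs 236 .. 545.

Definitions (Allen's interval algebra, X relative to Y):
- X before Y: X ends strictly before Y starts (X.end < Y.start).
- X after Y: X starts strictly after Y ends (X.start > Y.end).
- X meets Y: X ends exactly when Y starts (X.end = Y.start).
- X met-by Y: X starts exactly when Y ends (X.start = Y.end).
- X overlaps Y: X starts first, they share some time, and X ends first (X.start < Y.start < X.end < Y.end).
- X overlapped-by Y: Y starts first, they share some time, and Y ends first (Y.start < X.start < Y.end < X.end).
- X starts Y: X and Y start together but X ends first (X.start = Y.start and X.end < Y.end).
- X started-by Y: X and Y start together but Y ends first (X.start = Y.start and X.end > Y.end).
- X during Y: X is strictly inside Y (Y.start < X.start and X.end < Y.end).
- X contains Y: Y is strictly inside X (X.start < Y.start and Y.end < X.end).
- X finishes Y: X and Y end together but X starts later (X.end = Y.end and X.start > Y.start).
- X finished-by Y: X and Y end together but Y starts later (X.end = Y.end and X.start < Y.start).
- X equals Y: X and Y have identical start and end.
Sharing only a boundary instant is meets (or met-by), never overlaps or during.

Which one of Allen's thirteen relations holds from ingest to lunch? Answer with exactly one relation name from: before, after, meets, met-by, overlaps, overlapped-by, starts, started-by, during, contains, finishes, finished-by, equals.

ingest = [189, 305]; lunch = [26, 165].
Compare endpoints: ingest.start > lunch.start, ingest.start > lunch.end, ingest.end > lunch.start, ingest.end > lunch.end.
That pattern is 'after'.

after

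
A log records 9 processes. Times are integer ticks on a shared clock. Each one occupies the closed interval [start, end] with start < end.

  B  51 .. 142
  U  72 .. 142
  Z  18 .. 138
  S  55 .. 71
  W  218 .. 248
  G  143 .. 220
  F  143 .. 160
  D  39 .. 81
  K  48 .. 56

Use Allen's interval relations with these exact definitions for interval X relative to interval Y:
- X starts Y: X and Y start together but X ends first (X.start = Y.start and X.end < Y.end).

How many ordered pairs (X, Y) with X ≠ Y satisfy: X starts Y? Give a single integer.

1

Checking all 72 ordered pairs for relation 'starts'; matching pairs in alphabetical order:
(F, G): F starts G ✓
Count: 1.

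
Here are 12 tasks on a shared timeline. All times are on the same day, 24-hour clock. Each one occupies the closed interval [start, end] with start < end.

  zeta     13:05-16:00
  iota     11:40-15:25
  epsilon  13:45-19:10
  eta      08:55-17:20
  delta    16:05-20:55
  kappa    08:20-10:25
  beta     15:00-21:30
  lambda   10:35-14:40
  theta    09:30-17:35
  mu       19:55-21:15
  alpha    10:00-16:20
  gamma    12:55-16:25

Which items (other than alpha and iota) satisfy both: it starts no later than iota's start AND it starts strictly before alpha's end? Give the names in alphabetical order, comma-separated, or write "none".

eta, kappa, lambda, theta

Conditions: its start is no later than iota's start (X.start <= 11:40) AND its start is strictly before alpha's end (X.start < 16:20).
beta: start 15:00 <= 11:40? ✗; start 15:00 < 16:20? ✓ → no.
delta: start 16:05 <= 11:40? ✗; start 16:05 < 16:20? ✓ → no.
epsilon: start 13:45 <= 11:40? ✗; start 13:45 < 16:20? ✓ → no.
eta: start 08:55 <= 11:40? ✓; start 08:55 < 16:20? ✓ → yes.
gamma: start 12:55 <= 11:40? ✗; start 12:55 < 16:20? ✓ → no.
kappa: start 08:20 <= 11:40? ✓; start 08:20 < 16:20? ✓ → yes.
lambda: start 10:35 <= 11:40? ✓; start 10:35 < 16:20? ✓ → yes.
mu: start 19:55 <= 11:40? ✗; start 19:55 < 16:20? ✗ → no.
theta: start 09:30 <= 11:40? ✓; start 09:30 < 16:20? ✓ → yes.
zeta: start 13:05 <= 11:40? ✗; start 13:05 < 16:20? ✓ → no.
Result: eta, kappa, lambda, theta.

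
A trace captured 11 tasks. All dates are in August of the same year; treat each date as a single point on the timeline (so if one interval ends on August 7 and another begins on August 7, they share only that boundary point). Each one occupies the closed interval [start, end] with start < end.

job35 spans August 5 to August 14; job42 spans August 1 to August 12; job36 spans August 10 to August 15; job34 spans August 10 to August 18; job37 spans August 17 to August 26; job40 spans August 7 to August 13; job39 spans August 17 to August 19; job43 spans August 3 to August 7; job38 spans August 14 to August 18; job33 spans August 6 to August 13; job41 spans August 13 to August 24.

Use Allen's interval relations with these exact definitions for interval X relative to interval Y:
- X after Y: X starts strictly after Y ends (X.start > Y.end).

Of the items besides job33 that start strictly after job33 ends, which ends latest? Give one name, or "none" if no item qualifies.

job37

Target job33 = [August 6, August 13].
job34 [August 10, August 18] → overlapped-by → excluded.
job35 [August 5, August 14] → contains → excluded.
job36 [August 10, August 15] → overlapped-by → excluded.
job37 [August 17, August 26] → after → candidate.
job38 [August 14, August 18] → after → candidate.
job39 [August 17, August 19] → after → candidate.
job40 [August 7, August 13] → finishes → excluded.
job41 [August 13, August 24] → met-by → excluded.
job42 [August 1, August 12] → overlaps → excluded.
job43 [August 3, August 7] → overlaps → excluded.
Among candidates, latest end is August 26 → job37.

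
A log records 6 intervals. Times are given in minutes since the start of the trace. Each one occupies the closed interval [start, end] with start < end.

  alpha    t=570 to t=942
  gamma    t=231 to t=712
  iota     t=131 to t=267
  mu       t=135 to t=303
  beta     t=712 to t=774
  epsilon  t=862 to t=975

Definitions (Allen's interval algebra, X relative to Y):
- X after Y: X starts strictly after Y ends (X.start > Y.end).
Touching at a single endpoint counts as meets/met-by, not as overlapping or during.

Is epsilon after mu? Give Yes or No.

epsilon = [t=862, t=975], mu = [t=135, t=303].
Actual relation of epsilon to mu: after.
Asked whether 'after' holds → Yes.

Yes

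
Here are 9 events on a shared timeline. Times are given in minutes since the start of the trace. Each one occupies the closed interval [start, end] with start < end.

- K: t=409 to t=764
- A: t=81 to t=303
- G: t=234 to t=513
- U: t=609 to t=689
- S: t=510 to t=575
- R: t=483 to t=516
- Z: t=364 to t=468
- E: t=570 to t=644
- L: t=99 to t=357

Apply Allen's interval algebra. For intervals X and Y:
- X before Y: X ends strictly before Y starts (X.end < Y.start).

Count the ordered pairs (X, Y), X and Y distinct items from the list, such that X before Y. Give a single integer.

21

Checking all 72 ordered pairs for relation 'before'; matching pairs in alphabetical order:
(A, E): A before E ✓
(A, K): A before K ✓
(A, R): A before R ✓
(A, S): A before S ✓
(A, U): A before U ✓
(A, Z): A before Z ✓
(G, E): G before E ✓
(G, U): G before U ✓
(L, E): L before E ✓
(L, K): L before K ✓
(L, R): L before R ✓
(L, S): L before S ✓
(L, U): L before U ✓
(L, Z): L before Z ✓
(R, E): R before E ✓
(R, U): R before U ✓
(S, U): S before U ✓
(Z, E): Z before E ✓
(Z, R): Z before R ✓
(Z, S): Z before S ✓
(Z, U): Z before U ✓
Count: 21.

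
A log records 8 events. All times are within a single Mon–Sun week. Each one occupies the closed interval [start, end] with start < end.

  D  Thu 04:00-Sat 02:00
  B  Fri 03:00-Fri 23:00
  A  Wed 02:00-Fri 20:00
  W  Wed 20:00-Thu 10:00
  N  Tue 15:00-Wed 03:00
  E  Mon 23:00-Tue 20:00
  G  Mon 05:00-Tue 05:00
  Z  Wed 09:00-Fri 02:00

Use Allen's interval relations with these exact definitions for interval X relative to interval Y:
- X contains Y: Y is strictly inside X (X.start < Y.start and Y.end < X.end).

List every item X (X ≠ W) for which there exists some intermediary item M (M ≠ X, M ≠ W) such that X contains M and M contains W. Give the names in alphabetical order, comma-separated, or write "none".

Target W = [Wed 20:00, Thu 10:00].
Intermediaries M with M contains W: A, Z.
Via A — items with X contains A: none.
Via Z — items with X contains Z: A.
Union: A.

A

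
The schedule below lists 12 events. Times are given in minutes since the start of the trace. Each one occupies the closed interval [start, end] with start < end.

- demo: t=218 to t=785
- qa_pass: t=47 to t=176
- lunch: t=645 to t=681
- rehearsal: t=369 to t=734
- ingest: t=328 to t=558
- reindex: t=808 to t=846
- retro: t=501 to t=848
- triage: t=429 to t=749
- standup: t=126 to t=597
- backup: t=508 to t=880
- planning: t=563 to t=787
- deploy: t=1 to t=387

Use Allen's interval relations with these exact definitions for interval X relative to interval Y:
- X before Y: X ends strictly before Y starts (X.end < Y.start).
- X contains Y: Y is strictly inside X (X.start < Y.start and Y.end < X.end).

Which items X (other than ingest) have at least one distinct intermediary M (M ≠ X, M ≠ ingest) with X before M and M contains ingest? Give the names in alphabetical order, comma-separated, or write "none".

qa_pass

Target ingest = [t=328, t=558].
Intermediaries M with M contains ingest: demo, standup.
Via demo — items with X before demo: qa_pass.
Via standup — items with X before standup: none.
Union: qa_pass.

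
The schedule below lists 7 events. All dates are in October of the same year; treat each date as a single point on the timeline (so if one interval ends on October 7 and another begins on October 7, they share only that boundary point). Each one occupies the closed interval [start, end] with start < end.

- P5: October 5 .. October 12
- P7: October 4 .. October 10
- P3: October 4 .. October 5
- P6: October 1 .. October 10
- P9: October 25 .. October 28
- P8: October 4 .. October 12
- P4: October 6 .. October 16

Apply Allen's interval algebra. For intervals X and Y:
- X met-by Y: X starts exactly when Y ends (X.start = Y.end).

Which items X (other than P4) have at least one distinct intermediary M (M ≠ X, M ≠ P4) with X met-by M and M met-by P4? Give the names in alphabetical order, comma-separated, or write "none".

none

Target P4 = [October 6, October 16].
Intermediaries M with M met-by P4: none.
Union: none.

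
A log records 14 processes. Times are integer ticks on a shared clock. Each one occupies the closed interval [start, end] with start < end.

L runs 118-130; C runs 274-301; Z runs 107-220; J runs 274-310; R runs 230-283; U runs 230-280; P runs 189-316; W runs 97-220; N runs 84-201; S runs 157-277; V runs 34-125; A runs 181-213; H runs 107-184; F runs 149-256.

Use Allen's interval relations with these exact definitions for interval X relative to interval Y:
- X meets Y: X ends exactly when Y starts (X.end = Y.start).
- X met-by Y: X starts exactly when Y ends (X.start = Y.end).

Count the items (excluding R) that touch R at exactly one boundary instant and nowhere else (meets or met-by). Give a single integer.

Target R = [230, 283].
A [181, 213] → before → no.
C [274, 301] → overlapped-by → no.
F [149, 256] → overlaps → no.
H [107, 184] → before → no.
J [274, 310] → overlapped-by → no.
L [118, 130] → before → no.
N [84, 201] → before → no.
P [189, 316] → contains → no.
S [157, 277] → overlaps → no.
U [230, 280] → starts → no.
V [34, 125] → before → no.
W [97, 220] → before → no.
Z [107, 220] → before → no.
Total: 0.

0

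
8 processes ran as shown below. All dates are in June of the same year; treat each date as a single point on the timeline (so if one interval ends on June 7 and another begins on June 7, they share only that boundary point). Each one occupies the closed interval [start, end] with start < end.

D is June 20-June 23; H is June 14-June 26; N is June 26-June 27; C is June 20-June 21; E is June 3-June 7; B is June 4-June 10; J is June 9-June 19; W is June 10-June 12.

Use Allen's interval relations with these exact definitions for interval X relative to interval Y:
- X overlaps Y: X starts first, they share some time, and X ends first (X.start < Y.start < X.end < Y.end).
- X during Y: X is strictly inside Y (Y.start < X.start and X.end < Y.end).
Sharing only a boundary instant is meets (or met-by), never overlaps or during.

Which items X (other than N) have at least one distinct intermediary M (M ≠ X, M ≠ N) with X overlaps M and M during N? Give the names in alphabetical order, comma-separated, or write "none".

Target N = [June 26, June 27].
Intermediaries M with M during N: none.
Union: none.

none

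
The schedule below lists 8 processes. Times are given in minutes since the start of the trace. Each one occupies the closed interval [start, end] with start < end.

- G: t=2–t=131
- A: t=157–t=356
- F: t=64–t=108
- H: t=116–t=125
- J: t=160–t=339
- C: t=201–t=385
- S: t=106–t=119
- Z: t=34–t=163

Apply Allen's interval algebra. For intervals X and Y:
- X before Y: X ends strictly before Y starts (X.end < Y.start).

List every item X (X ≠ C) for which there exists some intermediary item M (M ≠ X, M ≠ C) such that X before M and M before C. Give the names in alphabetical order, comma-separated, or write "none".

F

Target C = [t=201, t=385].
Intermediaries M with M before C: F, G, H, S, Z.
Via F — items with X before F: none.
Via G — items with X before G: none.
Via H — items with X before H: F.
Via S — items with X before S: none.
Via Z — items with X before Z: none.
Union: F.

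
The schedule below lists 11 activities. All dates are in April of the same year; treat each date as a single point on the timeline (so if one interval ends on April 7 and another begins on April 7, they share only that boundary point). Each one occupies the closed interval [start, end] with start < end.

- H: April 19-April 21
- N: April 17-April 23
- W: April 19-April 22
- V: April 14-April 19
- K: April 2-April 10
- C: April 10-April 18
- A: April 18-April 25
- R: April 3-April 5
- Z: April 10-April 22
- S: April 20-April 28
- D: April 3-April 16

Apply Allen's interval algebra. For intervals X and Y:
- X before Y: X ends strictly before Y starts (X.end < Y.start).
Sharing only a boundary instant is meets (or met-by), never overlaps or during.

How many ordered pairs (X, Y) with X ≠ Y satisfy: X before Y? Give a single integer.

Checking all 110 ordered pairs for relation 'before'; matching pairs in alphabetical order:
(C, H): C before H ✓
(C, S): C before S ✓
(C, W): C before W ✓
(D, A): D before A ✓
(D, H): D before H ✓
(D, N): D before N ✓
(D, S): D before S ✓
(D, W): D before W ✓
(K, A): K before A ✓
(K, H): K before H ✓
(K, N): K before N ✓
(K, S): K before S ✓
(K, V): K before V ✓
(K, W): K before W ✓
(R, A): R before A ✓
(R, C): R before C ✓
(R, H): R before H ✓
(R, N): R before N ✓
(R, S): R before S ✓
(R, V): R before V ✓
(R, W): R before W ✓
(R, Z): R before Z ✓
(V, S): V before S ✓
Count: 23.

23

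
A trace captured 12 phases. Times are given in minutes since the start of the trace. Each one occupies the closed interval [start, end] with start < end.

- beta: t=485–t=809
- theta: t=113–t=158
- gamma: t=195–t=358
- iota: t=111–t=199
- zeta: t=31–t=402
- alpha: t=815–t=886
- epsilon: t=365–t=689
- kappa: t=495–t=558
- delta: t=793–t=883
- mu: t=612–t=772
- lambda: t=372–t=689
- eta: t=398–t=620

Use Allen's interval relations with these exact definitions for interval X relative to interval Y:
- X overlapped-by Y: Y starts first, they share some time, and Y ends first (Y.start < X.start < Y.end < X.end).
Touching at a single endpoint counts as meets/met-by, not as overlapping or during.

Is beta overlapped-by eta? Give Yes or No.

beta = [t=485, t=809], eta = [t=398, t=620].
Actual relation of beta to eta: overlapped-by.
Asked whether 'overlapped-by' holds → Yes.

Yes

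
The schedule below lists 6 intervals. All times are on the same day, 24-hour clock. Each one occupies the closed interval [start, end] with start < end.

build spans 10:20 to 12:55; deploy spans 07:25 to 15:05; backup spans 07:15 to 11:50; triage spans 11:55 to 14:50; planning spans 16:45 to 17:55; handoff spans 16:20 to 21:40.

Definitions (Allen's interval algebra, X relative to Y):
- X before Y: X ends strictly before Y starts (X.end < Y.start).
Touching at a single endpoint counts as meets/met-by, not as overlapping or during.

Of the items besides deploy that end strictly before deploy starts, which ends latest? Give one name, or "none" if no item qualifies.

Target deploy = [07:25, 15:05].
backup [07:15, 11:50] → overlaps → excluded.
build [10:20, 12:55] → during → excluded.
handoff [16:20, 21:40] → after → excluded.
planning [16:45, 17:55] → after → excluded.
triage [11:55, 14:50] → during → excluded.
No candidates → none.

none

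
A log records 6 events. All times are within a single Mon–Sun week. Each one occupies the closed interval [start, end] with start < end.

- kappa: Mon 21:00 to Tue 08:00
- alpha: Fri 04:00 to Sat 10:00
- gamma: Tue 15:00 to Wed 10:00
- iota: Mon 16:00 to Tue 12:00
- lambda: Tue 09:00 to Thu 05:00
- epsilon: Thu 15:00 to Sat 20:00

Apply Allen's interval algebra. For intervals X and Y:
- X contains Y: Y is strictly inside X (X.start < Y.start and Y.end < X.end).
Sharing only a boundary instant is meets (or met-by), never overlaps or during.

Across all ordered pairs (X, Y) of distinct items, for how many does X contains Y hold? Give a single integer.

3

Checking all 30 ordered pairs for relation 'contains'; matching pairs in alphabetical order:
(epsilon, alpha): epsilon contains alpha ✓
(iota, kappa): iota contains kappa ✓
(lambda, gamma): lambda contains gamma ✓
Count: 3.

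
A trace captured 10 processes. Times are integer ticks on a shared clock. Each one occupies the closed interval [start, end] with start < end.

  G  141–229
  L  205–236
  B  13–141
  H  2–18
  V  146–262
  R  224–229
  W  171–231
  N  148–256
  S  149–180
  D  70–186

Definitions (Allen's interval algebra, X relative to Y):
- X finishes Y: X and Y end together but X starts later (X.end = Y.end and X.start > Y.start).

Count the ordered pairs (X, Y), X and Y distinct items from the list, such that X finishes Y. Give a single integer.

Checking all 90 ordered pairs for relation 'finishes'; matching pairs in alphabetical order:
(R, G): R finishes G ✓
Count: 1.

1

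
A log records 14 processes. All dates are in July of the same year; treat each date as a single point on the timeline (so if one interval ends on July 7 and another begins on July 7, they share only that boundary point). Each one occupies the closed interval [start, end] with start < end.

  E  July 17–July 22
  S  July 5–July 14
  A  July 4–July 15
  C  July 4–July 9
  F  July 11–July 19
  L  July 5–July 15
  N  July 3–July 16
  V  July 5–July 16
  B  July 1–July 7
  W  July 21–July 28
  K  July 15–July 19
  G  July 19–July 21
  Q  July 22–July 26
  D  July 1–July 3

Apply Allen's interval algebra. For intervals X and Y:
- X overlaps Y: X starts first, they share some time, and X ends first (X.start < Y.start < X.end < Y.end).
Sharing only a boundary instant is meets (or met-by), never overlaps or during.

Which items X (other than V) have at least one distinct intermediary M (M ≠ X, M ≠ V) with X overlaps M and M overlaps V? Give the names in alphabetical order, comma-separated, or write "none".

Target V = [July 5, July 16].
Intermediaries M with M overlaps V: A, B, C.
Via A — items with X overlaps A: B.
Via B — items with X overlaps B: none.
Via C — items with X overlaps C: B.
Union: B.

B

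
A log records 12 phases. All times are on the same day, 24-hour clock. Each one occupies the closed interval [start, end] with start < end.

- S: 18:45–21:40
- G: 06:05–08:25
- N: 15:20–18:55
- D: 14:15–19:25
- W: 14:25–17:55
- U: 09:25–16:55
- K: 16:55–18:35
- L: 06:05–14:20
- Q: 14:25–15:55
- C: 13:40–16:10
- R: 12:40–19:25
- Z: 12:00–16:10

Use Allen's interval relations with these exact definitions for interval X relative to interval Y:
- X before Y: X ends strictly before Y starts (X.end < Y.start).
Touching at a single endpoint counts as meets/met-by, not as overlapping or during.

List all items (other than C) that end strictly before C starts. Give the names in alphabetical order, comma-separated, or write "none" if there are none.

Target C = [13:40, 16:10].
D [14:15, 19:25] → overlapped-by → no.
G [06:05, 08:25] → before → yes.
K [16:55, 18:35] → after → no.
L [06:05, 14:20] → overlaps → no.
N [15:20, 18:55] → overlapped-by → no.
Q [14:25, 15:55] → during → no.
R [12:40, 19:25] → contains → no.
S [18:45, 21:40] → after → no.
U [09:25, 16:55] → contains → no.
W [14:25, 17:55] → overlapped-by → no.
Z [12:00, 16:10] → finished-by → no.
Result: G.

G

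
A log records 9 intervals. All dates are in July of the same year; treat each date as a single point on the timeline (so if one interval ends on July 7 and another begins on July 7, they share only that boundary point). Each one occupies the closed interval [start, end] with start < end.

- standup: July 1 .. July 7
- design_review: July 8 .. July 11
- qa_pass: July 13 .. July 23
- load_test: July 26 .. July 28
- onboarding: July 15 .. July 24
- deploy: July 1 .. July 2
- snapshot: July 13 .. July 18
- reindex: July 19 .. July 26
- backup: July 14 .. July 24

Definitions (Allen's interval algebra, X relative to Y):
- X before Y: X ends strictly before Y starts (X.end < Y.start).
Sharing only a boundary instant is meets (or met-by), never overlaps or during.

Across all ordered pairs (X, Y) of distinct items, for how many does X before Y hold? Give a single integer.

25

Checking all 72 ordered pairs for relation 'before'; matching pairs in alphabetical order:
(backup, load_test): backup before load_test ✓
(deploy, backup): deploy before backup ✓
(deploy, design_review): deploy before design_review ✓
(deploy, load_test): deploy before load_test ✓
(deploy, onboarding): deploy before onboarding ✓
(deploy, qa_pass): deploy before qa_pass ✓
(deploy, reindex): deploy before reindex ✓
(deploy, snapshot): deploy before snapshot ✓
(design_review, backup): design_review before backup ✓
(design_review, load_test): design_review before load_test ✓
(design_review, onboarding): design_review before onboarding ✓
(design_review, qa_pass): design_review before qa_pass ✓
(design_review, reindex): design_review before reindex ✓
(design_review, snapshot): design_review before snapshot ✓
(onboarding, load_test): onboarding before load_test ✓
(qa_pass, load_test): qa_pass before load_test ✓
(snapshot, load_test): snapshot before load_test ✓
(snapshot, reindex): snapshot before reindex ✓
(standup, backup): standup before backup ✓
(standup, design_review): standup before design_review ✓
(standup, load_test): standup before load_test ✓
(standup, onboarding): standup before onboarding ✓
(standup, qa_pass): standup before qa_pass ✓
(standup, reindex): standup before reindex ✓
... plus 1 further pairs not listed.
Count: 25.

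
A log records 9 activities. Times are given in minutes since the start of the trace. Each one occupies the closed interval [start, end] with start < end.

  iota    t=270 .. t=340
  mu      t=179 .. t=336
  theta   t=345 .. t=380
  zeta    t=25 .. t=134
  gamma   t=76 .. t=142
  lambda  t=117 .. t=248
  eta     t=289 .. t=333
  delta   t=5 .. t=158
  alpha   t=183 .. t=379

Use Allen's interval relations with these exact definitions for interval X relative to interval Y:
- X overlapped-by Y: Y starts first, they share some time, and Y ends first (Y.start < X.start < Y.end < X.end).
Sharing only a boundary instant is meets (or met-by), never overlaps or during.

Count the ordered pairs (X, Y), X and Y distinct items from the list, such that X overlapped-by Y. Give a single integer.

Checking all 72 ordered pairs for relation 'overlapped-by'; matching pairs in alphabetical order:
(alpha, lambda): alpha overlapped-by lambda ✓
(alpha, mu): alpha overlapped-by mu ✓
(gamma, zeta): gamma overlapped-by zeta ✓
(iota, mu): iota overlapped-by mu ✓
(lambda, delta): lambda overlapped-by delta ✓
(lambda, gamma): lambda overlapped-by gamma ✓
(lambda, zeta): lambda overlapped-by zeta ✓
(mu, lambda): mu overlapped-by lambda ✓
(theta, alpha): theta overlapped-by alpha ✓
Count: 9.

9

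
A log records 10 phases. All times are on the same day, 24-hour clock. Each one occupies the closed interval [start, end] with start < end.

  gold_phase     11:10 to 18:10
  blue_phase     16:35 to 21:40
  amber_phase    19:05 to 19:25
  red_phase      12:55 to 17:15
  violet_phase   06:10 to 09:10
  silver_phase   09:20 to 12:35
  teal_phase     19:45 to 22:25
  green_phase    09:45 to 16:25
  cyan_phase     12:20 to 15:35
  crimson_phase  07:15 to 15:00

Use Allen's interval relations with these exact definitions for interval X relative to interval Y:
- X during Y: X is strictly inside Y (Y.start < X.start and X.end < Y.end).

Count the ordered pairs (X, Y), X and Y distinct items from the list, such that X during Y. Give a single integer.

5

Checking all 90 ordered pairs for relation 'during'; matching pairs in alphabetical order:
(amber_phase, blue_phase): amber_phase during blue_phase ✓
(cyan_phase, gold_phase): cyan_phase during gold_phase ✓
(cyan_phase, green_phase): cyan_phase during green_phase ✓
(red_phase, gold_phase): red_phase during gold_phase ✓
(silver_phase, crimson_phase): silver_phase during crimson_phase ✓
Count: 5.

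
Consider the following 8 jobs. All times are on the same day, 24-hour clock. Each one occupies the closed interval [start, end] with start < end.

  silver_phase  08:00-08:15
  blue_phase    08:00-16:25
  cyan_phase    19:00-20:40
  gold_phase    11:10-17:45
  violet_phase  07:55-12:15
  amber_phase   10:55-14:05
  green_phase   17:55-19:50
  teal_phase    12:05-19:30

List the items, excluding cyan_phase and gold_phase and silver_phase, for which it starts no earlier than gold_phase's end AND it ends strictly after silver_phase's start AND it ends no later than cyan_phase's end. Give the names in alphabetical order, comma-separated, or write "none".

green_phase

Conditions: its start is no earlier than gold_phase's end (X.start >= 17:45) AND its end is strictly after silver_phase's start (X.end > 08:00) AND its end is no later than cyan_phase's end (X.end <= 20:40).
amber_phase: start 10:55 >= 17:45? ✗; end 14:05 > 08:00? ✓; end 14:05 <= 20:40? ✓ → no.
blue_phase: start 08:00 >= 17:45? ✗; end 16:25 > 08:00? ✓; end 16:25 <= 20:40? ✓ → no.
green_phase: start 17:55 >= 17:45? ✓; end 19:50 > 08:00? ✓; end 19:50 <= 20:40? ✓ → yes.
teal_phase: start 12:05 >= 17:45? ✗; end 19:30 > 08:00? ✓; end 19:30 <= 20:40? ✓ → no.
violet_phase: start 07:55 >= 17:45? ✗; end 12:15 > 08:00? ✓; end 12:15 <= 20:40? ✓ → no.
Result: green_phase.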